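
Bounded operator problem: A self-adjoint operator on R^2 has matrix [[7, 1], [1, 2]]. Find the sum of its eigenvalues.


For a self-adjoint (symmetric) matrix, the eigenvalues are real.
The sum of eigenvalues equals the trace of the matrix.
trace = 7 + 2 = 9

9


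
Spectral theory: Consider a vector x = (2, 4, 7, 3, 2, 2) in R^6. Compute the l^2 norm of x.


The l^2 norm = (sum |x_i|^2)^(1/2)
Sum of 2th powers = 4 + 16 + 49 + 9 + 4 + 4 = 86
||x||_2 = (86)^(1/2) = 9.2736

9.2736


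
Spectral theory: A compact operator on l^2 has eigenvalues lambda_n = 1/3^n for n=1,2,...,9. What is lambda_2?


The eigenvalue formula gives lambda_2 = 1/3^2
= 1/9
= 0.1111

0.1111


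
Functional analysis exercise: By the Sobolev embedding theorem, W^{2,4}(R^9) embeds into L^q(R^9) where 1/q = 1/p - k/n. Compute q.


Using the Sobolev embedding formula: 1/q = 1/p - k/n
1/q = 1/4 - 2/9 = 1/36
q = 1/(1/36) = 36

36.0000


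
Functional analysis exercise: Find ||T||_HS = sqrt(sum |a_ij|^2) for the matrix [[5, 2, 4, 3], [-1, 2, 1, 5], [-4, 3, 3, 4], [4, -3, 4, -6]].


The Hilbert-Schmidt norm is sqrt(sum of squares of all entries).
Sum of squares = 5^2 + 2^2 + 4^2 + 3^2 + (-1)^2 + 2^2 + 1^2 + 5^2 + (-4)^2 + 3^2 + 3^2 + 4^2 + 4^2 + (-3)^2 + 4^2 + (-6)^2
= 25 + 4 + 16 + 9 + 1 + 4 + 1 + 25 + 16 + 9 + 9 + 16 + 16 + 9 + 16 + 36 = 212
||T||_HS = sqrt(212) = 14.5602

14.5602


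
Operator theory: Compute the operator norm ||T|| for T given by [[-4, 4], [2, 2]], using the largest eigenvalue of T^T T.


A^T A = [[20, -12], [-12, 20]]
trace(A^T A) = 40, det(A^T A) = 256
discriminant = 40^2 - 4*256 = 576
Largest eigenvalue of A^T A = (trace + sqrt(disc))/2 = 32.0000
||T|| = sqrt(32.0000) = 5.6569

5.6569


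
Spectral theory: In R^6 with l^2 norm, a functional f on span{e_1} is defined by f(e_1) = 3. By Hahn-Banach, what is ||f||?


The norm of f is given by ||f|| = sup_{||x||=1} |f(x)|.
On span{e_1}, ||e_1|| = 1, so ||f|| = |f(e_1)| / ||e_1||
= |3| / 1 = 3.0000

3.0000


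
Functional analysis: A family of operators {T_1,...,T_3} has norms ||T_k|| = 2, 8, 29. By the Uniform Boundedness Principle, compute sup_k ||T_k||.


By the Uniform Boundedness Principle, the supremum of norms is finite.
sup_k ||T_k|| = max(2, 8, 29) = 29

29


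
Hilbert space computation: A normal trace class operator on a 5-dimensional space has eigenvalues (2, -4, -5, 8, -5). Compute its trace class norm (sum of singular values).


For a normal operator, singular values equal |eigenvalues|.
Trace norm = sum |lambda_i| = 2 + 4 + 5 + 8 + 5
= 24

24


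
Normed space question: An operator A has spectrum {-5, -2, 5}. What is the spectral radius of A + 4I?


Spectrum of A + 4I = {-1, 2, 9}
Spectral radius = max |lambda| over the shifted spectrum
= max(1, 2, 9) = 9

9


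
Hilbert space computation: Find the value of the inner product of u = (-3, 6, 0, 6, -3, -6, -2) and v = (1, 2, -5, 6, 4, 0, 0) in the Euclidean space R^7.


Computing the standard inner product <u, v> = sum u_i * v_i
= -3*1 + 6*2 + 0*-5 + 6*6 + -3*4 + -6*0 + -2*0
= -3 + 12 + 0 + 36 + -12 + 0 + 0
= 33

33


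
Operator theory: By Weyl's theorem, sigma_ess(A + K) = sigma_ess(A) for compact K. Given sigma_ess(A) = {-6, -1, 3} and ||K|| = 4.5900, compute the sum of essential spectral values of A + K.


By Weyl's theorem, the essential spectrum is invariant under compact perturbations.
sigma_ess(A + K) = sigma_ess(A) = {-6, -1, 3}
Sum = -6 + -1 + 3 = -4

-4


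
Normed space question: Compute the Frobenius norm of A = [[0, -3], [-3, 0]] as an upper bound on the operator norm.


||A||_F^2 = sum a_ij^2
= 0^2 + (-3)^2 + (-3)^2 + 0^2
= 0 + 9 + 9 + 0 = 18
||A||_F = sqrt(18) = 4.2426

4.2426


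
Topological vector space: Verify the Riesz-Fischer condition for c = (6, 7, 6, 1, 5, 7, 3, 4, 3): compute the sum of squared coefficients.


sum |c_n|^2 = 6^2 + 7^2 + 6^2 + 1^2 + 5^2 + 7^2 + 3^2 + 4^2 + 3^2
= 36 + 49 + 36 + 1 + 25 + 49 + 9 + 16 + 9
= 230

230


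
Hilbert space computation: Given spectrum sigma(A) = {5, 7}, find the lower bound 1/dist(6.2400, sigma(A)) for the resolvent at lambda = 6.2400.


dist(6.2400, {5, 7}) = min(|6.2400 - 5|, |6.2400 - 7|)
= min(1.2400, 0.7600) = 0.7600
Resolvent bound = 1/0.7600 = 1.3158

1.3158


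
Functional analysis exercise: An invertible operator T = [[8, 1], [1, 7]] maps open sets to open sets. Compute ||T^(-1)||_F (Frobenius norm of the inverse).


det(T) = 8*7 - 1*1 = 55
T^(-1) = (1/55) * [[7, -1], [-1, 8]] = [[0.1273, -0.0182], [-0.0182, 0.1455]]
||T^(-1)||_F^2 = 0.1273^2 + (-0.0182)^2 + (-0.0182)^2 + 0.1455^2 = 0.0380
||T^(-1)||_F = sqrt(0.0380) = 0.1950

0.1950


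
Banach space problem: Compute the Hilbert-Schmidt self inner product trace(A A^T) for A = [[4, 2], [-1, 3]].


trace(A * A^T) = sum of squares of all entries
= 4^2 + 2^2 + (-1)^2 + 3^2
= 16 + 4 + 1 + 9
= 30

30


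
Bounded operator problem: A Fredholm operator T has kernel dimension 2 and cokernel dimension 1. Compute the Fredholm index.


The Fredholm index is defined as ind(T) = dim(ker T) - dim(coker T)
= 2 - 1
= 1

1


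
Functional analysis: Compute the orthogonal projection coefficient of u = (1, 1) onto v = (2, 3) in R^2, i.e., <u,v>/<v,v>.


Computing <u,v> = 1*2 + 1*3 = 5
Computing <v,v> = 2^2 + 3^2 = 13
Projection coefficient = 5/13 = 0.3846

0.3846


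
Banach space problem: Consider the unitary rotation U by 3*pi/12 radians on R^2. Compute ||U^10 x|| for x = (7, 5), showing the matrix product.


U is a rotation by theta = 3*pi/12
U^10 = rotation by 10*theta = 30*pi/12 = 6*pi/12 (mod 2*pi)
cos(6*pi/12) = 0.0000, sin(6*pi/12) = 1.0000
U^10 x = (0.0000 * 7 - 1.0000 * 5, 1.0000 * 7 + 0.0000 * 5)
= (-5.0000, 7.0000)
||U^10 x|| = sqrt((-5.0000)^2 + 7.0000^2) = sqrt(74.0000) = 8.6023

8.6023


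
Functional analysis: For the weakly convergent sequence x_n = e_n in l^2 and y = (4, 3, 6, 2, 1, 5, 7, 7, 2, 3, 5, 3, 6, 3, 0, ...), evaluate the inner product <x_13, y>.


x_13 = e_13 is the standard basis vector with 1 in position 13.
<x_13, y> = y_13 = 6
As n -> infinity, <x_n, y> -> 0, confirming weak convergence of (x_n) to 0.

6


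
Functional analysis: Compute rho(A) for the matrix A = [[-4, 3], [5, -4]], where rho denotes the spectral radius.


For a 2x2 matrix, eigenvalues satisfy lambda^2 - (trace)*lambda + det = 0
trace = -4 + -4 = -8
det = -4*-4 - 3*5 = 1
discriminant = (-8)^2 - 4*(1) = 60
spectral radius = max |eigenvalue| = 7.8730

7.8730


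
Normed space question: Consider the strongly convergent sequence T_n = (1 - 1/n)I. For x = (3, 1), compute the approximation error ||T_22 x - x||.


T_22 x - x = (1 - 1/22)x - x = -x/22
||x|| = sqrt(10) = 3.1623
||T_22 x - x|| = ||x||/22 = 3.1623/22 = 0.1437

0.1437


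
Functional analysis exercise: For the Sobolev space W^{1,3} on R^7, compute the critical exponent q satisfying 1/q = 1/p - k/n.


Using the Sobolev embedding formula: 1/q = 1/p - k/n
1/q = 1/3 - 1/7 = 4/21
q = 1/(4/21) = 21/4 = 5.2500

5.2500


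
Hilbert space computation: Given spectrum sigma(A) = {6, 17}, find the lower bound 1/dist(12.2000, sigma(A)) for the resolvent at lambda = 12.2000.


dist(12.2000, {6, 17}) = min(|12.2000 - 6|, |12.2000 - 17|)
= min(6.2000, 4.8000) = 4.8000
Resolvent bound = 1/4.8000 = 0.2083

0.2083


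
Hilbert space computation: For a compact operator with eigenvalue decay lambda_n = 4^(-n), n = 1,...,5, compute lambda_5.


The eigenvalue formula gives lambda_5 = 1/4^5
= 1/1024
= 9.7656e-04

9.7656e-04


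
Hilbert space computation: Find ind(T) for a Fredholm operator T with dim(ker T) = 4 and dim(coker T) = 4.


The Fredholm index is defined as ind(T) = dim(ker T) - dim(coker T)
= 4 - 4
= 0

0


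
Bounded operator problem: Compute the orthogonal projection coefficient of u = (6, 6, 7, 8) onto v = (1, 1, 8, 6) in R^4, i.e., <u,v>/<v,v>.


Computing <u,v> = 6*1 + 6*1 + 7*8 + 8*6 = 116
Computing <v,v> = 1^2 + 1^2 + 8^2 + 6^2 = 102
Projection coefficient = 116/102 = 1.1373

1.1373


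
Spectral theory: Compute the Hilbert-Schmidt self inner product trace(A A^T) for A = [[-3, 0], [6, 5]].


trace(A * A^T) = sum of squares of all entries
= (-3)^2 + 0^2 + 6^2 + 5^2
= 9 + 0 + 36 + 25
= 70

70


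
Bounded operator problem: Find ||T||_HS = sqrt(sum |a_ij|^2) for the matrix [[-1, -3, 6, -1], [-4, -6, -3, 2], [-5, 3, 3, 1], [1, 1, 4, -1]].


The Hilbert-Schmidt norm is sqrt(sum of squares of all entries).
Sum of squares = (-1)^2 + (-3)^2 + 6^2 + (-1)^2 + (-4)^2 + (-6)^2 + (-3)^2 + 2^2 + (-5)^2 + 3^2 + 3^2 + 1^2 + 1^2 + 1^2 + 4^2 + (-1)^2
= 1 + 9 + 36 + 1 + 16 + 36 + 9 + 4 + 25 + 9 + 9 + 1 + 1 + 1 + 16 + 1 = 175
||T||_HS = sqrt(175) = 13.2288

13.2288


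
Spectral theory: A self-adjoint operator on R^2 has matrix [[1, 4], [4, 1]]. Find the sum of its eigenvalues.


For a self-adjoint (symmetric) matrix, the eigenvalues are real.
The sum of eigenvalues equals the trace of the matrix.
trace = 1 + 1 = 2

2


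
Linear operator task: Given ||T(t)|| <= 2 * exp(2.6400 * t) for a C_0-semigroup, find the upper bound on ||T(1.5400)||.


||T(1.5400)|| <= 2 * exp(2.6400 * 1.5400)
= 2 * exp(4.0656)
= 2 * 58.2999
= 116.5998

116.5998


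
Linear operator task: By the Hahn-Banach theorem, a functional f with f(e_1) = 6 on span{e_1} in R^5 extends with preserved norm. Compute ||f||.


The norm of f is given by ||f|| = sup_{||x||=1} |f(x)|.
On span{e_1}, ||e_1|| = 1, so ||f|| = |f(e_1)| / ||e_1||
= |6| / 1 = 6.0000

6.0000


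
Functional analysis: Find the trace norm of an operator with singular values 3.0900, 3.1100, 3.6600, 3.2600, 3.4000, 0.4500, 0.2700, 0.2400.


The nuclear norm is the sum of all singular values.
||T||_1 = 3.0900 + 3.1100 + 3.6600 + 3.2600 + 3.4000 + 0.4500 + 0.2700 + 0.2400
= 17.4800

17.4800


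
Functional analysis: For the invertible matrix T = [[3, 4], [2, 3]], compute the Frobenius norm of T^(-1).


det(T) = 3*3 - 4*2 = 1
T^(-1) = (1/1) * [[3, -4], [-2, 3]] = [[3.0000, -4.0000], [-2.0000, 3.0000]]
||T^(-1)||_F^2 = 3.0000^2 + (-4.0000)^2 + (-2.0000)^2 + 3.0000^2 = 38.0000
||T^(-1)||_F = sqrt(38.0000) = 6.1644

6.1644


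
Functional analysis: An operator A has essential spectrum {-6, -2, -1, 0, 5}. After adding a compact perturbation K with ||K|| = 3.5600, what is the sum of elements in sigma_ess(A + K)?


By Weyl's theorem, the essential spectrum is invariant under compact perturbations.
sigma_ess(A + K) = sigma_ess(A) = {-6, -2, -1, 0, 5}
Sum = -6 + -2 + -1 + 0 + 5 = -4

-4


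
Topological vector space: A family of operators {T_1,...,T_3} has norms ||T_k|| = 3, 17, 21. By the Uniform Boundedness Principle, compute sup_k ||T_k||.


By the Uniform Boundedness Principle, the supremum of norms is finite.
sup_k ||T_k|| = max(3, 17, 21) = 21

21


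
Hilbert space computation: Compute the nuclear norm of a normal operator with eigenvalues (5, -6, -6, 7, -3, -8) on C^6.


For a normal operator, singular values equal |eigenvalues|.
Trace norm = sum |lambda_i| = 5 + 6 + 6 + 7 + 3 + 8
= 35

35


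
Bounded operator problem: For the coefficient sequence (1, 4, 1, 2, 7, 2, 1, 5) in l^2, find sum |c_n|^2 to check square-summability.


sum |c_n|^2 = 1^2 + 4^2 + 1^2 + 2^2 + 7^2 + 2^2 + 1^2 + 5^2
= 1 + 16 + 1 + 4 + 49 + 4 + 1 + 25
= 101

101


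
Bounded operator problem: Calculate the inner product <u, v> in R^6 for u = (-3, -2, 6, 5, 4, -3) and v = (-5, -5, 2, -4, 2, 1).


Computing the standard inner product <u, v> = sum u_i * v_i
= -3*-5 + -2*-5 + 6*2 + 5*-4 + 4*2 + -3*1
= 15 + 10 + 12 + -20 + 8 + -3
= 22

22


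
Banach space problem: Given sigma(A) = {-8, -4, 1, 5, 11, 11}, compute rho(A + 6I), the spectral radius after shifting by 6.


Spectrum of A + 6I = {-2, 2, 7, 11, 17, 17}
Spectral radius = max |lambda| over the shifted spectrum
= max(2, 2, 7, 11, 17, 17) = 17

17


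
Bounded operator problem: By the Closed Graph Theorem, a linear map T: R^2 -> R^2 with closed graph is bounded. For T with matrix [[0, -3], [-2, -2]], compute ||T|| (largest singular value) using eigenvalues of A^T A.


A^T A = [[4, 4], [4, 13]]
trace(A^T A) = 17, det(A^T A) = 36
discriminant = 17^2 - 4*36 = 145
Largest eigenvalue of A^T A = (trace + sqrt(disc))/2 = 14.5208
||T|| = sqrt(14.5208) = 3.8106

3.8106


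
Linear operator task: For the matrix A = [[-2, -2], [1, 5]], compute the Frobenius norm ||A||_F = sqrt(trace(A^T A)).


||A||_F^2 = sum a_ij^2
= (-2)^2 + (-2)^2 + 1^2 + 5^2
= 4 + 4 + 1 + 25 = 34
||A||_F = sqrt(34) = 5.8310

5.8310


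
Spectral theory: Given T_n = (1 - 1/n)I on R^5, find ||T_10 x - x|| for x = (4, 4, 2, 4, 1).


T_10 x - x = (1 - 1/10)x - x = -x/10
||x|| = sqrt(53) = 7.2801
||T_10 x - x|| = ||x||/10 = 7.2801/10 = 0.7280

0.7280


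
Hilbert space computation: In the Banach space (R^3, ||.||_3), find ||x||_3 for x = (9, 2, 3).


The l^3 norm = (sum |x_i|^3)^(1/3)
Sum of 3th powers = 729 + 8 + 27 = 764
||x||_3 = (764)^(1/3) = 9.1418

9.1418


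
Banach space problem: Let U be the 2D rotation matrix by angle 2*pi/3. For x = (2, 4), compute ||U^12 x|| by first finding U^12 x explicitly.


U is a rotation by theta = 2*pi/3
U^12 = rotation by 12*theta = 24*pi/3 = 0*pi/3 (mod 2*pi)
cos(0*pi/3) = 1.0000, sin(0*pi/3) = 0.0000
U^12 x = (1.0000 * 2 - 0.0000 * 4, 0.0000 * 2 + 1.0000 * 4)
= (2.0000, 4.0000)
||U^12 x|| = sqrt(2.0000^2 + 4.0000^2) = sqrt(20.0000) = 4.4721

4.4721


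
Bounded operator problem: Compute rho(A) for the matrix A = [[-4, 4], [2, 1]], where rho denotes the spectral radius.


For a 2x2 matrix, eigenvalues satisfy lambda^2 - (trace)*lambda + det = 0
trace = -4 + 1 = -3
det = -4*1 - 4*2 = -12
discriminant = (-3)^2 - 4*(-12) = 57
spectral radius = max |eigenvalue| = 5.2749

5.2749


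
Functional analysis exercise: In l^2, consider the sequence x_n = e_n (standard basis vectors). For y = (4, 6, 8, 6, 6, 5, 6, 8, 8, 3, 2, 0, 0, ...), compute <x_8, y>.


x_8 = e_8 is the standard basis vector with 1 in position 8.
<x_8, y> = y_8 = 8
As n -> infinity, <x_n, y> -> 0, confirming weak convergence of (x_n) to 0.

8


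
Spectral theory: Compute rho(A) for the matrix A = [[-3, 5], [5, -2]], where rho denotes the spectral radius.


For a 2x2 matrix, eigenvalues satisfy lambda^2 - (trace)*lambda + det = 0
trace = -3 + -2 = -5
det = -3*-2 - 5*5 = -19
discriminant = (-5)^2 - 4*(-19) = 101
spectral radius = max |eigenvalue| = 7.5249

7.5249


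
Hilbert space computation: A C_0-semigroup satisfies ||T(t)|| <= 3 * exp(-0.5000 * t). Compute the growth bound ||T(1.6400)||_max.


||T(1.6400)|| <= 3 * exp(-0.5000 * 1.6400)
= 3 * exp(-0.8200)
= 3 * 0.4404
= 1.3213

1.3213


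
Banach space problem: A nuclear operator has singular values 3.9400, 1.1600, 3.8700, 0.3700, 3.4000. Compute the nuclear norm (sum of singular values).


The nuclear norm is the sum of all singular values.
||T||_1 = 3.9400 + 1.1600 + 3.8700 + 0.3700 + 3.4000
= 12.7400

12.7400


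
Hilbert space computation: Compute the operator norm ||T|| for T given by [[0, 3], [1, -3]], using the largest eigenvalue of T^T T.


A^T A = [[1, -3], [-3, 18]]
trace(A^T A) = 19, det(A^T A) = 9
discriminant = 19^2 - 4*9 = 325
Largest eigenvalue of A^T A = (trace + sqrt(disc))/2 = 18.5139
||T|| = sqrt(18.5139) = 4.3028

4.3028


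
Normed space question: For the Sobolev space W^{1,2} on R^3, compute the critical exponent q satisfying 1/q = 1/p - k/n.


Using the Sobolev embedding formula: 1/q = 1/p - k/n
1/q = 1/2 - 1/3 = 1/6
q = 1/(1/6) = 6

6.0000


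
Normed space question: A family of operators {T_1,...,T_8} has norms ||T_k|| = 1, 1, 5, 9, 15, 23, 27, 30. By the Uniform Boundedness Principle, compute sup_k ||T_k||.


By the Uniform Boundedness Principle, the supremum of norms is finite.
sup_k ||T_k|| = max(1, 1, 5, 9, 15, 23, 27, 30) = 30

30


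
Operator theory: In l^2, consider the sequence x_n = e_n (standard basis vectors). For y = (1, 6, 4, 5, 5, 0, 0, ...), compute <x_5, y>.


x_5 = e_5 is the standard basis vector with 1 in position 5.
<x_5, y> = y_5 = 5
As n -> infinity, <x_n, y> -> 0, confirming weak convergence of (x_n) to 0.

5


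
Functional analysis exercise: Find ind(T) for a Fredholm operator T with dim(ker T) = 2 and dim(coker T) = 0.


The Fredholm index is defined as ind(T) = dim(ker T) - dim(coker T)
= 2 - 0
= 2

2


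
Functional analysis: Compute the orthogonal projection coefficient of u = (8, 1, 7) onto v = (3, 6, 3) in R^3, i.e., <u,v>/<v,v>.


Computing <u,v> = 8*3 + 1*6 + 7*3 = 51
Computing <v,v> = 3^2 + 6^2 + 3^2 = 54
Projection coefficient = 51/54 = 0.9444

0.9444


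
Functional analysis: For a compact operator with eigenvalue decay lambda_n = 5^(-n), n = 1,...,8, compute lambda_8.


The eigenvalue formula gives lambda_8 = 1/5^8
= 1/390625
= 2.5600e-06

2.5600e-06


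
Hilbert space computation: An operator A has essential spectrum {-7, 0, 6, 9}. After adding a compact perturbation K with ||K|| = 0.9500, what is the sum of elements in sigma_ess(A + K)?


By Weyl's theorem, the essential spectrum is invariant under compact perturbations.
sigma_ess(A + K) = sigma_ess(A) = {-7, 0, 6, 9}
Sum = -7 + 0 + 6 + 9 = 8

8


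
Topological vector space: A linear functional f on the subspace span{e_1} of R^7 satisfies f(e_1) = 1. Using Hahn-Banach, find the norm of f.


The norm of f is given by ||f|| = sup_{||x||=1} |f(x)|.
On span{e_1}, ||e_1|| = 1, so ||f|| = |f(e_1)| / ||e_1||
= |1| / 1 = 1.0000

1.0000


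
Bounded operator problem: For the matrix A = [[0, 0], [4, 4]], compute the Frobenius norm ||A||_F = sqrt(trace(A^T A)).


||A||_F^2 = sum a_ij^2
= 0^2 + 0^2 + 4^2 + 4^2
= 0 + 0 + 16 + 16 = 32
||A||_F = sqrt(32) = 5.6569

5.6569


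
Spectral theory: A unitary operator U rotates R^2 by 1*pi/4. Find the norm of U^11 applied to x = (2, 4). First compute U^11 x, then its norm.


U is a rotation by theta = 1*pi/4
U^11 = rotation by 11*theta = 11*pi/4 = 3*pi/4 (mod 2*pi)
cos(3*pi/4) = -0.7071, sin(3*pi/4) = 0.7071
U^11 x = (-0.7071 * 2 - 0.7071 * 4, 0.7071 * 2 + -0.7071 * 4)
= (-4.2426, -1.4142)
||U^11 x|| = sqrt((-4.2426)^2 + (-1.4142)^2) = sqrt(20.0000) = 4.4721

4.4721


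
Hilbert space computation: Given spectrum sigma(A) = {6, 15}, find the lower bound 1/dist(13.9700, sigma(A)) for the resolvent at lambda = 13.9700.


dist(13.9700, {6, 15}) = min(|13.9700 - 6|, |13.9700 - 15|)
= min(7.9700, 1.0300) = 1.0300
Resolvent bound = 1/1.0300 = 0.9709

0.9709


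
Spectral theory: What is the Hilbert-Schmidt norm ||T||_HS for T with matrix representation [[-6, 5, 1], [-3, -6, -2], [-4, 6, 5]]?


The Hilbert-Schmidt norm is sqrt(sum of squares of all entries).
Sum of squares = (-6)^2 + 5^2 + 1^2 + (-3)^2 + (-6)^2 + (-2)^2 + (-4)^2 + 6^2 + 5^2
= 36 + 25 + 1 + 9 + 36 + 4 + 16 + 36 + 25 = 188
||T||_HS = sqrt(188) = 13.7113

13.7113


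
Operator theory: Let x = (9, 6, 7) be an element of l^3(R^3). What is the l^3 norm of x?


The l^3 norm = (sum |x_i|^3)^(1/3)
Sum of 3th powers = 729 + 216 + 343 = 1288
||x||_3 = (1288)^(1/3) = 10.8802

10.8802


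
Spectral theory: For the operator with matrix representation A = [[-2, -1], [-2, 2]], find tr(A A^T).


trace(A * A^T) = sum of squares of all entries
= (-2)^2 + (-1)^2 + (-2)^2 + 2^2
= 4 + 1 + 4 + 4
= 13

13


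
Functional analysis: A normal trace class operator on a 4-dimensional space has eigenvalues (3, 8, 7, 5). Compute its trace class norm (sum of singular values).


For a normal operator, singular values equal |eigenvalues|.
Trace norm = sum |lambda_i| = 3 + 8 + 7 + 5
= 23

23


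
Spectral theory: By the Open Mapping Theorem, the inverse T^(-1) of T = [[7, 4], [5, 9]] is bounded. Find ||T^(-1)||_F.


det(T) = 7*9 - 4*5 = 43
T^(-1) = (1/43) * [[9, -4], [-5, 7]] = [[0.2093, -0.0930], [-0.1163, 0.1628]]
||T^(-1)||_F^2 = 0.2093^2 + (-0.0930)^2 + (-0.1163)^2 + 0.1628^2 = 0.0925
||T^(-1)||_F = sqrt(0.0925) = 0.3041

0.3041


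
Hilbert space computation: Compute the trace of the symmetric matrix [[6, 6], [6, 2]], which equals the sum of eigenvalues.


For a self-adjoint (symmetric) matrix, the eigenvalues are real.
The sum of eigenvalues equals the trace of the matrix.
trace = 6 + 2 = 8

8


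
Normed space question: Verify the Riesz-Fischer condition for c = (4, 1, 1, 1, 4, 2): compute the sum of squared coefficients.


sum |c_n|^2 = 4^2 + 1^2 + 1^2 + 1^2 + 4^2 + 2^2
= 16 + 1 + 1 + 1 + 16 + 4
= 39

39


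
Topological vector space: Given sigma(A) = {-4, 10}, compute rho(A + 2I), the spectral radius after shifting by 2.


Spectrum of A + 2I = {-2, 12}
Spectral radius = max |lambda| over the shifted spectrum
= max(2, 12) = 12

12


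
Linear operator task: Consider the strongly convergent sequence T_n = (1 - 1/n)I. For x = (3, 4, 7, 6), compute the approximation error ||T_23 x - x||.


T_23 x - x = (1 - 1/23)x - x = -x/23
||x|| = sqrt(110) = 10.4881
||T_23 x - x|| = ||x||/23 = 10.4881/23 = 0.4560

0.4560


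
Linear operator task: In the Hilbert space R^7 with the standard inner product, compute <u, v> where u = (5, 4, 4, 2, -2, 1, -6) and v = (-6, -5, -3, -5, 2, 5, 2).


Computing the standard inner product <u, v> = sum u_i * v_i
= 5*-6 + 4*-5 + 4*-3 + 2*-5 + -2*2 + 1*5 + -6*2
= -30 + -20 + -12 + -10 + -4 + 5 + -12
= -83

-83


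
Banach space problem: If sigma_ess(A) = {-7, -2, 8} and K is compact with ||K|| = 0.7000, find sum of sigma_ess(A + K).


By Weyl's theorem, the essential spectrum is invariant under compact perturbations.
sigma_ess(A + K) = sigma_ess(A) = {-7, -2, 8}
Sum = -7 + -2 + 8 = -1

-1


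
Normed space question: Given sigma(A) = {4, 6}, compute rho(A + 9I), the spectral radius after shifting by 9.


Spectrum of A + 9I = {13, 15}
Spectral radius = max |lambda| over the shifted spectrum
= max(13, 15) = 15

15


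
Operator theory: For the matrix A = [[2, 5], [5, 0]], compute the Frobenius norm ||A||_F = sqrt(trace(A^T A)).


||A||_F^2 = sum a_ij^2
= 2^2 + 5^2 + 5^2 + 0^2
= 4 + 25 + 25 + 0 = 54
||A||_F = sqrt(54) = 7.3485

7.3485


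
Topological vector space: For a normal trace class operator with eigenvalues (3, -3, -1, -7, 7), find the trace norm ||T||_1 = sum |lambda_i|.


For a normal operator, singular values equal |eigenvalues|.
Trace norm = sum |lambda_i| = 3 + 3 + 1 + 7 + 7
= 21

21


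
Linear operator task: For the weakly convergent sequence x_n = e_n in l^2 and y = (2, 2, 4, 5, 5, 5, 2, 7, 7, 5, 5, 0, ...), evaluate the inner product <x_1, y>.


x_1 = e_1 is the standard basis vector with 1 in position 1.
<x_1, y> = y_1 = 2
As n -> infinity, <x_n, y> -> 0, confirming weak convergence of (x_n) to 0.

2


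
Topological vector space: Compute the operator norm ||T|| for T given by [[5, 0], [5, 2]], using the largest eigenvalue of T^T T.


A^T A = [[50, 10], [10, 4]]
trace(A^T A) = 54, det(A^T A) = 100
discriminant = 54^2 - 4*100 = 2516
Largest eigenvalue of A^T A = (trace + sqrt(disc))/2 = 52.0799
||T|| = sqrt(52.0799) = 7.2166

7.2166


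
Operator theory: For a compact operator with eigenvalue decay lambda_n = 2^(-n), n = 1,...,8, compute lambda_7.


The eigenvalue formula gives lambda_7 = 1/2^7
= 1/128
= 0.0078

0.0078


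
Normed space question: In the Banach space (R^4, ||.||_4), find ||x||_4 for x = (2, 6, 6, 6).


The l^4 norm = (sum |x_i|^4)^(1/4)
Sum of 4th powers = 16 + 1296 + 1296 + 1296 = 3904
||x||_4 = (3904)^(1/4) = 7.9046

7.9046


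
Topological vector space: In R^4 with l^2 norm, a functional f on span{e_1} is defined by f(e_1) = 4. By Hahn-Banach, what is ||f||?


The norm of f is given by ||f|| = sup_{||x||=1} |f(x)|.
On span{e_1}, ||e_1|| = 1, so ||f|| = |f(e_1)| / ||e_1||
= |4| / 1 = 4.0000

4.0000


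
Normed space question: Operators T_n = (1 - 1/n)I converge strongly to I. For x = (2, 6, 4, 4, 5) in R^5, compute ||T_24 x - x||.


T_24 x - x = (1 - 1/24)x - x = -x/24
||x|| = sqrt(97) = 9.8489
||T_24 x - x|| = ||x||/24 = 9.8489/24 = 0.4104

0.4104


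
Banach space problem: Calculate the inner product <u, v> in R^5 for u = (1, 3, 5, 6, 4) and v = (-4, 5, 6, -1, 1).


Computing the standard inner product <u, v> = sum u_i * v_i
= 1*-4 + 3*5 + 5*6 + 6*-1 + 4*1
= -4 + 15 + 30 + -6 + 4
= 39

39


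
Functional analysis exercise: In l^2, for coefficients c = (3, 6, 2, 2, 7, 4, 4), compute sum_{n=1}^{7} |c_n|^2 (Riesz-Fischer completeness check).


sum |c_n|^2 = 3^2 + 6^2 + 2^2 + 2^2 + 7^2 + 4^2 + 4^2
= 9 + 36 + 4 + 4 + 49 + 16 + 16
= 134

134


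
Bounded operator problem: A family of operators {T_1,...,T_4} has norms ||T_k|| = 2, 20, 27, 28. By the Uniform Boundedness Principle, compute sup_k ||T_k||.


By the Uniform Boundedness Principle, the supremum of norms is finite.
sup_k ||T_k|| = max(2, 20, 27, 28) = 28

28


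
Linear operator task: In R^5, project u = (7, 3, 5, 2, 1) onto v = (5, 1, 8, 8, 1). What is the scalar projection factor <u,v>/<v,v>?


Computing <u,v> = 7*5 + 3*1 + 5*8 + 2*8 + 1*1 = 95
Computing <v,v> = 5^2 + 1^2 + 8^2 + 8^2 + 1^2 = 155
Projection coefficient = 95/155 = 0.6129

0.6129


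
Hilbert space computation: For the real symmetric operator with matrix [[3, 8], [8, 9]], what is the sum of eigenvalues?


For a self-adjoint (symmetric) matrix, the eigenvalues are real.
The sum of eigenvalues equals the trace of the matrix.
trace = 3 + 9 = 12

12


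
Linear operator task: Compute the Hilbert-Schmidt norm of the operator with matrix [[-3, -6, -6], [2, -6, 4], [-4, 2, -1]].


The Hilbert-Schmidt norm is sqrt(sum of squares of all entries).
Sum of squares = (-3)^2 + (-6)^2 + (-6)^2 + 2^2 + (-6)^2 + 4^2 + (-4)^2 + 2^2 + (-1)^2
= 9 + 36 + 36 + 4 + 36 + 16 + 16 + 4 + 1 = 158
||T||_HS = sqrt(158) = 12.5698

12.5698


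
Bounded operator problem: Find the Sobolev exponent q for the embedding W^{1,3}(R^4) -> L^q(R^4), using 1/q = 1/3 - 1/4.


Using the Sobolev embedding formula: 1/q = 1/p - k/n
1/q = 1/3 - 1/4 = 1/12
q = 1/(1/12) = 12

12.0000


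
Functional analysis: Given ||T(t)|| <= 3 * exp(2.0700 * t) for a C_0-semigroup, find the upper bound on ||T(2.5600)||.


||T(2.5600)|| <= 3 * exp(2.0700 * 2.5600)
= 3 * exp(5.2992)
= 3 * 200.1766
= 600.5298

600.5298


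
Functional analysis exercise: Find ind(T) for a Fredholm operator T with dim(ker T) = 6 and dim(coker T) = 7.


The Fredholm index is defined as ind(T) = dim(ker T) - dim(coker T)
= 6 - 7
= -1

-1


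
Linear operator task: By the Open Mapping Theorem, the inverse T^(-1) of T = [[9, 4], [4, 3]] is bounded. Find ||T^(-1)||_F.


det(T) = 9*3 - 4*4 = 11
T^(-1) = (1/11) * [[3, -4], [-4, 9]] = [[0.2727, -0.3636], [-0.3636, 0.8182]]
||T^(-1)||_F^2 = 0.2727^2 + (-0.3636)^2 + (-0.3636)^2 + 0.8182^2 = 1.0083
||T^(-1)||_F = sqrt(1.0083) = 1.0041

1.0041


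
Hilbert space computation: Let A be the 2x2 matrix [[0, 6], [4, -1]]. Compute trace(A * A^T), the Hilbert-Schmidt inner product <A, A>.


trace(A * A^T) = sum of squares of all entries
= 0^2 + 6^2 + 4^2 + (-1)^2
= 0 + 36 + 16 + 1
= 53

53


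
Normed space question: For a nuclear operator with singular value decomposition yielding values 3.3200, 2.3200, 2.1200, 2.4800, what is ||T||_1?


The nuclear norm is the sum of all singular values.
||T||_1 = 3.3200 + 2.3200 + 2.1200 + 2.4800
= 10.2400

10.2400


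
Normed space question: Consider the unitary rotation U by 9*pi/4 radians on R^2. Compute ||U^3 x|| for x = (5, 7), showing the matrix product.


U is a rotation by theta = 9*pi/4
U^3 = rotation by 3*theta = 27*pi/4 = 3*pi/4 (mod 2*pi)
cos(3*pi/4) = -0.7071, sin(3*pi/4) = 0.7071
U^3 x = (-0.7071 * 5 - 0.7071 * 7, 0.7071 * 5 + -0.7071 * 7)
= (-8.4853, -1.4142)
||U^3 x|| = sqrt((-8.4853)^2 + (-1.4142)^2) = sqrt(74.0000) = 8.6023

8.6023


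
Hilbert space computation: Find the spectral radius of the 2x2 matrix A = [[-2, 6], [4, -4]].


For a 2x2 matrix, eigenvalues satisfy lambda^2 - (trace)*lambda + det = 0
trace = -2 + -4 = -6
det = -2*-4 - 6*4 = -16
discriminant = (-6)^2 - 4*(-16) = 100
spectral radius = max |eigenvalue| = 8.0000

8.0000


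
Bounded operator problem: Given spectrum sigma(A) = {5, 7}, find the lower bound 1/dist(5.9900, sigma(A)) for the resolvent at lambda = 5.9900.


dist(5.9900, {5, 7}) = min(|5.9900 - 5|, |5.9900 - 7|)
= min(0.9900, 1.0100) = 0.9900
Resolvent bound = 1/0.9900 = 1.0101

1.0101


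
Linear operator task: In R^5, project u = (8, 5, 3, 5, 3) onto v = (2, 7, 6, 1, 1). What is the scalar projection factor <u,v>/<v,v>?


Computing <u,v> = 8*2 + 5*7 + 3*6 + 5*1 + 3*1 = 77
Computing <v,v> = 2^2 + 7^2 + 6^2 + 1^2 + 1^2 = 91
Projection coefficient = 77/91 = 0.8462

0.8462


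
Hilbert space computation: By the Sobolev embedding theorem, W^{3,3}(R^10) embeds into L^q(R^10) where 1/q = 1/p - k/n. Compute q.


Using the Sobolev embedding formula: 1/q = 1/p - k/n
1/q = 1/3 - 3/10 = 1/30
q = 1/(1/30) = 30

30.0000


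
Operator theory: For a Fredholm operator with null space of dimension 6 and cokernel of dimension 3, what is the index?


The Fredholm index is defined as ind(T) = dim(ker T) - dim(coker T)
= 6 - 3
= 3

3


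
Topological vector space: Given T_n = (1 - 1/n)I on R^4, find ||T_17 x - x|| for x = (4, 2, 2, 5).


T_17 x - x = (1 - 1/17)x - x = -x/17
||x|| = sqrt(49) = 7.0000
||T_17 x - x|| = ||x||/17 = 7.0000/17 = 0.4118

0.4118


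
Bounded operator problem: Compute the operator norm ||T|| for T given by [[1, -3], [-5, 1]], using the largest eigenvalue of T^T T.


A^T A = [[26, -8], [-8, 10]]
trace(A^T A) = 36, det(A^T A) = 196
discriminant = 36^2 - 4*196 = 512
Largest eigenvalue of A^T A = (trace + sqrt(disc))/2 = 29.3137
||T|| = sqrt(29.3137) = 5.4142

5.4142


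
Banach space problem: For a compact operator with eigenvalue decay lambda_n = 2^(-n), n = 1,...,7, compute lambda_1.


The eigenvalue formula gives lambda_1 = 1/2^1
= 1/2
= 0.5000

0.5000


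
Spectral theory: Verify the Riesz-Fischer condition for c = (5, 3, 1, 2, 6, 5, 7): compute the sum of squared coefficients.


sum |c_n|^2 = 5^2 + 3^2 + 1^2 + 2^2 + 6^2 + 5^2 + 7^2
= 25 + 9 + 1 + 4 + 36 + 25 + 49
= 149

149


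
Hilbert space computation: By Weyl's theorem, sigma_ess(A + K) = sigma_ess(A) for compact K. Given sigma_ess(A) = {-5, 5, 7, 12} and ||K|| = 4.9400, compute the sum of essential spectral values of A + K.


By Weyl's theorem, the essential spectrum is invariant under compact perturbations.
sigma_ess(A + K) = sigma_ess(A) = {-5, 5, 7, 12}
Sum = -5 + 5 + 7 + 12 = 19

19


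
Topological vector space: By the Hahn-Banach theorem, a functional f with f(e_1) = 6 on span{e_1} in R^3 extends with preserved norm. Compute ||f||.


The norm of f is given by ||f|| = sup_{||x||=1} |f(x)|.
On span{e_1}, ||e_1|| = 1, so ||f|| = |f(e_1)| / ||e_1||
= |6| / 1 = 6.0000

6.0000


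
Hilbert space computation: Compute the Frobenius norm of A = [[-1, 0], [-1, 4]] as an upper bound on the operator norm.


||A||_F^2 = sum a_ij^2
= (-1)^2 + 0^2 + (-1)^2 + 4^2
= 1 + 0 + 1 + 16 = 18
||A||_F = sqrt(18) = 4.2426

4.2426


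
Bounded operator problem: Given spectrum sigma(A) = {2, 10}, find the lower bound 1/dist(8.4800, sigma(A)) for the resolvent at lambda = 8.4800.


dist(8.4800, {2, 10}) = min(|8.4800 - 2|, |8.4800 - 10|)
= min(6.4800, 1.5200) = 1.5200
Resolvent bound = 1/1.5200 = 0.6579

0.6579


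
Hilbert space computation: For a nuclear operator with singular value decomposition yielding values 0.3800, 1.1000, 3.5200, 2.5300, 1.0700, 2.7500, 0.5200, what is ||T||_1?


The nuclear norm is the sum of all singular values.
||T||_1 = 0.3800 + 1.1000 + 3.5200 + 2.5300 + 1.0700 + 2.7500 + 0.5200
= 11.8700

11.8700


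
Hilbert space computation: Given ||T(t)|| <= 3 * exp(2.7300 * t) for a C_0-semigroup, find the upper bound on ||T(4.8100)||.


||T(4.8100)|| <= 3 * exp(2.7300 * 4.8100)
= 3 * exp(13.1313)
= 3 * 504488.3367
= 1.5135e+06

1.5135e+06


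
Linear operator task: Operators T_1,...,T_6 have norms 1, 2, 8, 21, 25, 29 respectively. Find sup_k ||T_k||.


By the Uniform Boundedness Principle, the supremum of norms is finite.
sup_k ||T_k|| = max(1, 2, 8, 21, 25, 29) = 29

29


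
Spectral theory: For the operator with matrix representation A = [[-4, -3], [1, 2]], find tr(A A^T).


trace(A * A^T) = sum of squares of all entries
= (-4)^2 + (-3)^2 + 1^2 + 2^2
= 16 + 9 + 1 + 4
= 30

30


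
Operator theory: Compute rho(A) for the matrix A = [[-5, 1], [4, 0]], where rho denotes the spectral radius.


For a 2x2 matrix, eigenvalues satisfy lambda^2 - (trace)*lambda + det = 0
trace = -5 + 0 = -5
det = -5*0 - 1*4 = -4
discriminant = (-5)^2 - 4*(-4) = 41
spectral radius = max |eigenvalue| = 5.7016

5.7016


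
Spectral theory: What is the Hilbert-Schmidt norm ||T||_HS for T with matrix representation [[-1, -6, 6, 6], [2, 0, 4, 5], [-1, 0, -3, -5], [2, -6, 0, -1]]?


The Hilbert-Schmidt norm is sqrt(sum of squares of all entries).
Sum of squares = (-1)^2 + (-6)^2 + 6^2 + 6^2 + 2^2 + 0^2 + 4^2 + 5^2 + (-1)^2 + 0^2 + (-3)^2 + (-5)^2 + 2^2 + (-6)^2 + 0^2 + (-1)^2
= 1 + 36 + 36 + 36 + 4 + 0 + 16 + 25 + 1 + 0 + 9 + 25 + 4 + 36 + 0 + 1 = 230
||T||_HS = sqrt(230) = 15.1658

15.1658


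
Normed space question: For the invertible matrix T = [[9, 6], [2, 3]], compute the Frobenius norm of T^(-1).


det(T) = 9*3 - 6*2 = 15
T^(-1) = (1/15) * [[3, -6], [-2, 9]] = [[0.2000, -0.4000], [-0.1333, 0.6000]]
||T^(-1)||_F^2 = 0.2000^2 + (-0.4000)^2 + (-0.1333)^2 + 0.6000^2 = 0.5778
||T^(-1)||_F = sqrt(0.5778) = 0.7601

0.7601


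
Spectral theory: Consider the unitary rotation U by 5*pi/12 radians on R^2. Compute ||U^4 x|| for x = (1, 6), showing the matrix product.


U is a rotation by theta = 5*pi/12
U^4 = rotation by 4*theta = 20*pi/12
cos(20*pi/12) = 0.5000, sin(20*pi/12) = -0.8660
U^4 x = (0.5000 * 1 - -0.8660 * 6, -0.8660 * 1 + 0.5000 * 6)
= (5.6962, 2.1340)
||U^4 x|| = sqrt(5.6962^2 + 2.1340^2) = sqrt(37.0000) = 6.0828

6.0828


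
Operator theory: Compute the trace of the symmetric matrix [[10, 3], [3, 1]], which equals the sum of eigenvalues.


For a self-adjoint (symmetric) matrix, the eigenvalues are real.
The sum of eigenvalues equals the trace of the matrix.
trace = 10 + 1 = 11

11


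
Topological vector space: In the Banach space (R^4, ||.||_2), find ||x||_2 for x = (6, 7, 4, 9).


The l^2 norm = (sum |x_i|^2)^(1/2)
Sum of 2th powers = 36 + 49 + 16 + 81 = 182
||x||_2 = (182)^(1/2) = 13.4907

13.4907


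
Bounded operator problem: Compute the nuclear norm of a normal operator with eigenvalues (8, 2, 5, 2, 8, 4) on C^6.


For a normal operator, singular values equal |eigenvalues|.
Trace norm = sum |lambda_i| = 8 + 2 + 5 + 2 + 8 + 4
= 29

29


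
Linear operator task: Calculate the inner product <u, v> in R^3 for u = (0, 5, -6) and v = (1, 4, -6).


Computing the standard inner product <u, v> = sum u_i * v_i
= 0*1 + 5*4 + -6*-6
= 0 + 20 + 36
= 56

56


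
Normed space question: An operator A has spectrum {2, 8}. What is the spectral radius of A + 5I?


Spectrum of A + 5I = {7, 13}
Spectral radius = max |lambda| over the shifted spectrum
= max(7, 13) = 13

13


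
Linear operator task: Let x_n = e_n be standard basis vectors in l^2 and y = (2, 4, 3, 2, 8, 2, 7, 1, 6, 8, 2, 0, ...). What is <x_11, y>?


x_11 = e_11 is the standard basis vector with 1 in position 11.
<x_11, y> = y_11 = 2
As n -> infinity, <x_n, y> -> 0, confirming weak convergence of (x_n) to 0.

2


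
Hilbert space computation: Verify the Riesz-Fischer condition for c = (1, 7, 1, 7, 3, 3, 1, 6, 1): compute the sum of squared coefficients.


sum |c_n|^2 = 1^2 + 7^2 + 1^2 + 7^2 + 3^2 + 3^2 + 1^2 + 6^2 + 1^2
= 1 + 49 + 1 + 49 + 9 + 9 + 1 + 36 + 1
= 156

156


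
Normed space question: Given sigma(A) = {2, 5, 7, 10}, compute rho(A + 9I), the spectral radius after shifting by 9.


Spectrum of A + 9I = {11, 14, 16, 19}
Spectral radius = max |lambda| over the shifted spectrum
= max(11, 14, 16, 19) = 19

19


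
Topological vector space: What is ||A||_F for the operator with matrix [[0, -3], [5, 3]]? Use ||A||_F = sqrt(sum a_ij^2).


||A||_F^2 = sum a_ij^2
= 0^2 + (-3)^2 + 5^2 + 3^2
= 0 + 9 + 25 + 9 = 43
||A||_F = sqrt(43) = 6.5574

6.5574


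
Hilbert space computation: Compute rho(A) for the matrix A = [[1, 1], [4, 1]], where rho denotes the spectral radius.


For a 2x2 matrix, eigenvalues satisfy lambda^2 - (trace)*lambda + det = 0
trace = 1 + 1 = 2
det = 1*1 - 1*4 = -3
discriminant = 2^2 - 4*(-3) = 16
spectral radius = max |eigenvalue| = 3.0000

3.0000


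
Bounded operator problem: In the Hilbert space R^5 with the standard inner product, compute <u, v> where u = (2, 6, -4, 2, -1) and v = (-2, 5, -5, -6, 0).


Computing the standard inner product <u, v> = sum u_i * v_i
= 2*-2 + 6*5 + -4*-5 + 2*-6 + -1*0
= -4 + 30 + 20 + -12 + 0
= 34

34


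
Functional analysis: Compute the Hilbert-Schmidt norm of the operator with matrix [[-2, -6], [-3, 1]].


The Hilbert-Schmidt norm is sqrt(sum of squares of all entries).
Sum of squares = (-2)^2 + (-6)^2 + (-3)^2 + 1^2
= 4 + 36 + 9 + 1 = 50
||T||_HS = sqrt(50) = 7.0711

7.0711


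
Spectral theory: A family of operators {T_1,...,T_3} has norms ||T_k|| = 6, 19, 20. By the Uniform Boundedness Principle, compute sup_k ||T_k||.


By the Uniform Boundedness Principle, the supremum of norms is finite.
sup_k ||T_k|| = max(6, 19, 20) = 20

20


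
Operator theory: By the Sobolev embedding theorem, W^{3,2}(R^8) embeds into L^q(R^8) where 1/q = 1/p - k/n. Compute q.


Using the Sobolev embedding formula: 1/q = 1/p - k/n
1/q = 1/2 - 3/8 = 1/8
q = 1/(1/8) = 8

8.0000


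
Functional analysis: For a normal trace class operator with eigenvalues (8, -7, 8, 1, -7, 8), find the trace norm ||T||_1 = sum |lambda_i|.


For a normal operator, singular values equal |eigenvalues|.
Trace norm = sum |lambda_i| = 8 + 7 + 8 + 1 + 7 + 8
= 39

39


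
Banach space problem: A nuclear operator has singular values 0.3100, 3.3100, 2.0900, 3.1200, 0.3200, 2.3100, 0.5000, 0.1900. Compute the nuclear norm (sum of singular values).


The nuclear norm is the sum of all singular values.
||T||_1 = 0.3100 + 3.3100 + 2.0900 + 3.1200 + 0.3200 + 2.3100 + 0.5000 + 0.1900
= 12.1500

12.1500


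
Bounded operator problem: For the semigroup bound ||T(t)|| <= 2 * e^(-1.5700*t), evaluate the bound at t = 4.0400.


||T(4.0400)|| <= 2 * exp(-1.5700 * 4.0400)
= 2 * exp(-6.3428)
= 2 * 0.0018
= 0.0035

0.0035


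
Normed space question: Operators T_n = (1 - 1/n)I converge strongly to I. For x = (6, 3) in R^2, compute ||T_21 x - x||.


T_21 x - x = (1 - 1/21)x - x = -x/21
||x|| = sqrt(45) = 6.7082
||T_21 x - x|| = ||x||/21 = 6.7082/21 = 0.3194

0.3194


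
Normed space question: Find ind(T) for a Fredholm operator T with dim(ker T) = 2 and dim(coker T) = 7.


The Fredholm index is defined as ind(T) = dim(ker T) - dim(coker T)
= 2 - 7
= -5

-5


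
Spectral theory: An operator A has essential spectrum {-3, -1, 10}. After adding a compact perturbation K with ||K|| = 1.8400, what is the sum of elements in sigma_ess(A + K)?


By Weyl's theorem, the essential spectrum is invariant under compact perturbations.
sigma_ess(A + K) = sigma_ess(A) = {-3, -1, 10}
Sum = -3 + -1 + 10 = 6

6


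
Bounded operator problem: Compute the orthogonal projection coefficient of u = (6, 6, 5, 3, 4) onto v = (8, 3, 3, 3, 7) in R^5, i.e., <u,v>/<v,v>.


Computing <u,v> = 6*8 + 6*3 + 5*3 + 3*3 + 4*7 = 118
Computing <v,v> = 8^2 + 3^2 + 3^2 + 3^2 + 7^2 = 140
Projection coefficient = 118/140 = 0.8429

0.8429


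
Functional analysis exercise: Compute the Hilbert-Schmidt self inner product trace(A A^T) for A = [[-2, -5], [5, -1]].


trace(A * A^T) = sum of squares of all entries
= (-2)^2 + (-5)^2 + 5^2 + (-1)^2
= 4 + 25 + 25 + 1
= 55

55


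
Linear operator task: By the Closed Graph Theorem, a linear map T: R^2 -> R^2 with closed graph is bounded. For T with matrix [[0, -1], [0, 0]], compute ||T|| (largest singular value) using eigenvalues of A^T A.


A^T A = [[0, 0], [0, 1]]
trace(A^T A) = 1, det(A^T A) = 0
discriminant = 1^2 - 4*0 = 1
Largest eigenvalue of A^T A = (trace + sqrt(disc))/2 = 1.0000
||T|| = sqrt(1.0000) = 1.0000

1.0000
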